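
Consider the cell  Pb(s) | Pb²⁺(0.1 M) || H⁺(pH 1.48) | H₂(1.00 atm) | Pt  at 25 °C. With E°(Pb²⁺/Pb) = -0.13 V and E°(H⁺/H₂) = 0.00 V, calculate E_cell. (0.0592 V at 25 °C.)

The hydrogen couple is the cathode, so E°_cell = 0.13 V; n = 2.
[H⁺] = 10^(−1.48) = 0.033 M, and Q = [Pb²⁺]·P(H₂) / [H⁺]^2 = 91.2.
E = E° − (0.0592/2) log Q = 0.13 − (0.0592/2)(1.960) = 0.072 V.

0.072 V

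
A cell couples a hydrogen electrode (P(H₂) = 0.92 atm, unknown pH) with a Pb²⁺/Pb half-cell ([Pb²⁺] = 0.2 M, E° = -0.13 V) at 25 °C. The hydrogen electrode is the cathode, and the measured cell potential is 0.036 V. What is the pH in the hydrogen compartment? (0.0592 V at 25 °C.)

pH = 1.96

E°_cell = 0.13 V and n = 2.
log Q = n(E° − E)/0.0592 = 2×(0.13 − 0.036)/0.0592 = 3.176.
With Q = [Pb²⁺]·P(H₂) / [H⁺]^2, solving for [H⁺] gives log[H⁺] = -1.955, so pH = 1.96.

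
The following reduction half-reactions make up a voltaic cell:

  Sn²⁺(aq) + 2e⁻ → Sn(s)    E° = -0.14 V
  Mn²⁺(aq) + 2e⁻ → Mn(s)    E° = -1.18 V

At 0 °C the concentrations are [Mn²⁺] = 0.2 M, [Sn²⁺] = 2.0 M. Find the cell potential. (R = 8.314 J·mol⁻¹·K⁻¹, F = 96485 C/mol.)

The Sn²⁺/Sn couple has the higher reduction potential and acts as the cathode, so E°_cell = -0.14 − (-1.18) = 1.04 V.
Balancing electrons gives n = 2; the reaction quotient is Q = [Mn²⁺]/[Sn²⁺] = 0.100.
E = E° − (RT/nF) ln Q = 1.04 − (8.314×273)/(2×96485) × (-2.303) = 1.040 + 0.027 = 1.067 V.

1.07 V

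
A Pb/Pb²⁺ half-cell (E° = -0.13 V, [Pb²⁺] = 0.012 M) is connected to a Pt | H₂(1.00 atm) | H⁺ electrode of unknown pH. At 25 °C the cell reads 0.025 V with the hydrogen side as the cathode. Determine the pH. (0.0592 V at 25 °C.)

pH = 2.73

E°_cell = 0.13 V and n = 2.
log Q = n(E° − E)/0.0592 = 2×(0.13 − 0.025)/0.0592 = 3.547.
With Q = [Pb²⁺]·P(H₂) / [H⁺]^2, solving for [H⁺] gives log[H⁺] = -2.734, so pH = 2.73.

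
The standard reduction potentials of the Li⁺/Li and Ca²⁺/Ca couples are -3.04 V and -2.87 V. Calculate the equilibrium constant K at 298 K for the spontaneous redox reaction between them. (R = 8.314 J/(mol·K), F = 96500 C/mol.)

E°_cell = -2.87 − (-3.04) = 0.17 V, with n = 2 electrons transferred.
At equilibrium E = 0, so the Nernst equation gives ln K = nFE°/RT = (2)(96500)(0.17)/((8.314)(298)) = 13.24.
K = e^13.24 = 5.6 × 10^5.

5.6 × 10^5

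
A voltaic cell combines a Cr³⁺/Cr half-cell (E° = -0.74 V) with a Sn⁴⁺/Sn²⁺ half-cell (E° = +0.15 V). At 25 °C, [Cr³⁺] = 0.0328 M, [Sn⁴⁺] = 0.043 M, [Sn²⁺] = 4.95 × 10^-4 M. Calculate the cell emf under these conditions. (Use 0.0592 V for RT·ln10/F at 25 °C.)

The Sn⁴⁺/Sn²⁺ couple has the higher reduction potential and acts as the cathode, so E°_cell = +0.15 − (-0.74) = 0.89 V.
Balancing electrons gives n = 6; the reaction quotient is Q = [Cr³⁺]^2·[Sn²⁺]^3/[Sn⁴⁺]^3 = 1.64 × 10^-9.
At 25 °C, E = E° − (0.0592/n) log Q = 0.89 − (0.0592/6)(-8.785) = 0.890 + 0.087 = 0.977 V.

0.977 V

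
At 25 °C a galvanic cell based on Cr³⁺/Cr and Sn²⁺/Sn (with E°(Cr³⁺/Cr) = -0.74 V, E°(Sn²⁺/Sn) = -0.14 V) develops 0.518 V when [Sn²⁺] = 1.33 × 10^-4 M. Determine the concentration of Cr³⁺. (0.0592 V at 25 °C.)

From the Nernst equation, log Q = n(E° − E)/0.0592 = 6(0.60 − 0.518)/0.0592 = 8.311, so Q = 2.05 × 10^8.
With Q = [Cr³⁺]^2/[Sn²⁺]^3 and the known concentrations, [Cr³⁺]^2 in the numerator gives [Cr³⁺] = 0.022 M.

0.022 M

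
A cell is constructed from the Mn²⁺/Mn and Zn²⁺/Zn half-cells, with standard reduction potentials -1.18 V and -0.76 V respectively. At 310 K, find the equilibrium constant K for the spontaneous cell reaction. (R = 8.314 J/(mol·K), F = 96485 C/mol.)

E°_cell = -0.76 − (-1.18) = 0.42 V, with n = 2 electrons transferred.
At equilibrium E = 0, so the Nernst equation gives ln K = nFE°/RT = (2)(96485)(0.42)/((8.314)(310)) = 31.45.
K = e^31.45 = 4.5 × 10^13.

4.5 × 10^13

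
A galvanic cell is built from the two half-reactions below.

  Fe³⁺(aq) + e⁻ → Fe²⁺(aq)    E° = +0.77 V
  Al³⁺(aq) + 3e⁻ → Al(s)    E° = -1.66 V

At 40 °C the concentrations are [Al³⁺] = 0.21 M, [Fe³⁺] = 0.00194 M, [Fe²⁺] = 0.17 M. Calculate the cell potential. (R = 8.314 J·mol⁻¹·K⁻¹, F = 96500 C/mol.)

2.32 V

The Fe³⁺/Fe²⁺ couple has the higher reduction potential and acts as the cathode, so E°_cell = +0.77 − (-1.66) = 2.43 V.
Balancing electrons gives n = 3; the reaction quotient is Q = [Al³⁺]·[Fe²⁺]^3/[Fe³⁺]^3 = 1.41 × 10^5.
E = E° − (RT/nF) ln Q = 2.43 − (8.314×313)/(3×96500) × (11.859) = 2.430 − 0.107 = 2.323 V.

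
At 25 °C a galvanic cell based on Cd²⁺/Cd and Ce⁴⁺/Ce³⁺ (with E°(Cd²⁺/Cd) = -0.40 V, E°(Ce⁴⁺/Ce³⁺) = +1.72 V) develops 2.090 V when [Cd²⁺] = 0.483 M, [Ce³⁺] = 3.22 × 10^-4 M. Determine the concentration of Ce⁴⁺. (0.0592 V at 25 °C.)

From the Nernst equation, log Q = n(E° − E)/0.0592 = 2(2.12 − 2.090)/0.0592 = 1.014, so Q = 10.3.
With Q = [Cd²⁺]·[Ce³⁺]^2/[Ce⁴⁺]^2 and the known concentrations, [Ce⁴⁺]^2 in the denominator gives [Ce⁴⁺] = 7 × 10^-5 M.

7 × 10^-5 M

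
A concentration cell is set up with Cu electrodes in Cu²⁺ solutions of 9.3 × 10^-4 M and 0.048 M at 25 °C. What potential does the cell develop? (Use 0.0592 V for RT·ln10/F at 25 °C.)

0.051 V

Both half-cells are Cu²⁺/Cu, so E°_cell = 0. The concentrated side is the cathode; the cell reaction moves Cu²⁺ from high to low concentration with n = 2.
Q = [Cu²⁺]_dilute/[Cu²⁺]_conc = 9.3 × 10^-4/0.048 = 0.0194.
E = 0 − (0.0592/2) log Q = −(0.0592/2)(-1.713) = 0.0507 V.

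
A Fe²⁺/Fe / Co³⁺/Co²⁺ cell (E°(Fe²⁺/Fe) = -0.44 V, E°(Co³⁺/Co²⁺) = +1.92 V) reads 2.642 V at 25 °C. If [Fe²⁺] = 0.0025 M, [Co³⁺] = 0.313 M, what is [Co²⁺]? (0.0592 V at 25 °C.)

1.1 × 10^-4 M

From the Nernst equation, log Q = n(E° − E)/0.0592 = 2(2.36 − 2.642)/0.0592 = -9.527, so Q = 2.97 × 10^-10.
With Q = [Fe²⁺]·[Co²⁺]^2/[Co³⁺]^2 and the known concentrations, [Co²⁺]^2 in the numerator gives [Co²⁺] = 1.1 × 10^-4 M.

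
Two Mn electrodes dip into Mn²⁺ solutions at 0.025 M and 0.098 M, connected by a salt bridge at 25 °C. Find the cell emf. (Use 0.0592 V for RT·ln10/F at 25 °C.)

Both half-cells are Mn²⁺/Mn, so E°_cell = 0. The concentrated side is the cathode; the cell reaction moves Mn²⁺ from high to low concentration with n = 2.
Q = [Mn²⁺]_dilute/[Mn²⁺]_conc = 0.025/0.098 = 0.255.
E = 0 − (0.0592/2) log Q = −(0.0592/2)(-0.593) = 0.0176 V.

0.018 V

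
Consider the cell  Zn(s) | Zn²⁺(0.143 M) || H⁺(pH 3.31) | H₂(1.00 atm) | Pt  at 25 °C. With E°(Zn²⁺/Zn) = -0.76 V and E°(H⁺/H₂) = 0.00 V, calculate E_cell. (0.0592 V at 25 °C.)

0.59 V

The hydrogen couple is the cathode, so E°_cell = 0.76 V; n = 2.
[H⁺] = 10^(−3.31) = 4.9 × 10^-4 M, and Q = [Zn²⁺]·P(H₂) / [H⁺]^2 = 5.96 × 10^5.
E = E° − (0.0592/2) log Q = 0.76 − (0.0592/2)(5.775) = 0.589 V.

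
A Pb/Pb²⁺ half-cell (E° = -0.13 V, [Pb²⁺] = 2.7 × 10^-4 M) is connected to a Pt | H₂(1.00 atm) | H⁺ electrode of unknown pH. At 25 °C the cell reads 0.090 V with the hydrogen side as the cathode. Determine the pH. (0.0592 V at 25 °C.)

E°_cell = 0.13 V and n = 2.
log Q = n(E° − E)/0.0592 = 2×(0.13 − 0.090)/0.0592 = 1.351.
With Q = [Pb²⁺]·P(H₂) / [H⁺]^2, solving for [H⁺] gives log[H⁺] = -2.460, so pH = 2.46.

pH = 2.46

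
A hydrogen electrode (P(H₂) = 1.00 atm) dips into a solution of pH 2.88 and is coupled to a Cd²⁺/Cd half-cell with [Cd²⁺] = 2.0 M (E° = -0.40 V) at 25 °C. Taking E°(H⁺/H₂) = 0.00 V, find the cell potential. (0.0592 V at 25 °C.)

The hydrogen couple is the cathode, so E°_cell = 0.40 V; n = 2.
[H⁺] = 10^(−2.88) = 0.0013 M, and Q = [Cd²⁺]·P(H₂) / [H⁺]^2 = 1.15 × 10^6.
E = E° − (0.0592/2) log Q = 0.40 − (0.0592/2)(6.061) = 0.221 V.

0.22 V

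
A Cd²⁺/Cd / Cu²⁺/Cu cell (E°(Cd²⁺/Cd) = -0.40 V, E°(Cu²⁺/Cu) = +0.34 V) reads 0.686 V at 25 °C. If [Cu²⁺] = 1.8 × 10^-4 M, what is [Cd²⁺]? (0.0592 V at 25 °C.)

0.012 M

From the Nernst equation, log Q = n(E° − E)/0.0592 = 2(0.74 − 0.686)/0.0592 = 1.824, so Q = 66.7.
With Q = [Cd²⁺]/[Cu²⁺] and the known concentrations, [Cd²⁺] in the numerator gives [Cd²⁺] = 0.012 M.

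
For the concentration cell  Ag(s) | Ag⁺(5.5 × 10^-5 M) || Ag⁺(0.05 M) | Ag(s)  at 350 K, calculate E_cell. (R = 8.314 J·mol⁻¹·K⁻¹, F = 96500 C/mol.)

0.21 V

Both half-cells are Ag⁺/Ag, so E°_cell = 0. The concentrated side is the cathode; the cell reaction moves Ag⁺ from high to low concentration with n = 1.
Q = [Ag⁺]_dilute/[Ag⁺]_conc = 5.5 × 10^-5/0.05 = 0.00110.
E = 0 − (RT/nF) ln Q = −((8.314×350)/(1×96500))(-6.812) = 0.2054 V.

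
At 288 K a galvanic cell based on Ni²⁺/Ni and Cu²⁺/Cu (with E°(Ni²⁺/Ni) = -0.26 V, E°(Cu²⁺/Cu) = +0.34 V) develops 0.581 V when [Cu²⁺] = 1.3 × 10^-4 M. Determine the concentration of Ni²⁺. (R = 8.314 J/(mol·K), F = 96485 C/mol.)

From the Nernst equation, ln Q = nF(E° − E)/RT = 2×96485×(0.60 − 0.581)/(8.314×288) = 1.531, so Q = 4.62.
With Q = [Ni²⁺]/[Cu²⁺] and the known concentrations, [Ni²⁺] in the numerator gives [Ni²⁺] = 6 × 10^-4 M.

6 × 10^-4 M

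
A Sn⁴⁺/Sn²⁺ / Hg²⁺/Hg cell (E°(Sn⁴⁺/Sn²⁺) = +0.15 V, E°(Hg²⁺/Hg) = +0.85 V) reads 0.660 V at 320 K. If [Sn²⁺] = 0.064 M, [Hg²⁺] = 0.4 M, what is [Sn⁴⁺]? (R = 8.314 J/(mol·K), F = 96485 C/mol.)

0.47 M

From the Nernst equation, ln Q = nF(E° − E)/RT = 2×96485×(0.70 − 0.660)/(8.314×320) = 2.901, so Q = 18.2.
With Q = [Sn⁴⁺]/([Sn²⁺]·[Hg²⁺]) and the known concentrations, [Sn⁴⁺] in the numerator gives [Sn⁴⁺] = 0.47 M.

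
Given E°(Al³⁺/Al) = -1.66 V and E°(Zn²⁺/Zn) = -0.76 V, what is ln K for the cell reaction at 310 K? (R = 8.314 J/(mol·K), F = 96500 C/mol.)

ln K = 202.2

E°_cell = -0.76 − (-1.66) = 0.90 V, with n = 6 electrons transferred.
At equilibrium E = 0, so the Nernst equation gives ln K = nFE°/RT = (6)(96500)(0.90)/((8.314)(310)) = 202.19.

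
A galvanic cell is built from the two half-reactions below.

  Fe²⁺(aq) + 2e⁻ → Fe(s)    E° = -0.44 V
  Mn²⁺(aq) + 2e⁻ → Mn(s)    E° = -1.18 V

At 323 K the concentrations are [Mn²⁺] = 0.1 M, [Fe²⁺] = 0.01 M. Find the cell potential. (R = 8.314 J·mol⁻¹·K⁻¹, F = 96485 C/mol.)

0.708 V

The Fe²⁺/Fe couple has the higher reduction potential and acts as the cathode, so E°_cell = -0.44 − (-1.18) = 0.74 V.
Balancing electrons gives n = 2; the reaction quotient is Q = [Mn²⁺]/[Fe²⁺] = 10.0.
E = E° − (RT/nF) ln Q = 0.74 − (8.314×323)/(2×96485) × (2.303) = 0.740 − 0.032 = 0.708 V.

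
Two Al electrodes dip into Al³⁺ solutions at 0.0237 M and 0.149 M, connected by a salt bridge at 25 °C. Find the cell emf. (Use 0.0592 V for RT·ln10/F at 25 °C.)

0.016 V

Both half-cells are Al³⁺/Al, so E°_cell = 0. The concentrated side is the cathode; the cell reaction moves Al³⁺ from high to low concentration with n = 3.
Q = [Al³⁺]_dilute/[Al³⁺]_conc = 0.0237/0.149 = 0.159.
E = 0 − (0.0592/3) log Q = −(0.0592/3)(-0.798) = 0.0157 V.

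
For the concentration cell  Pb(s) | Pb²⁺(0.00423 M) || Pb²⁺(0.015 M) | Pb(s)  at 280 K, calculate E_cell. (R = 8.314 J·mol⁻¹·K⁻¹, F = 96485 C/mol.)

0.015 V

Both half-cells are Pb²⁺/Pb, so E°_cell = 0. The concentrated side is the cathode; the cell reaction moves Pb²⁺ from high to low concentration with n = 2.
Q = [Pb²⁺]_dilute/[Pb²⁺]_conc = 0.00423/0.015 = 0.282.
E = 0 − (RT/nF) ln Q = −((8.314×280)/(2×96485))(-1.266) = 0.0153 V.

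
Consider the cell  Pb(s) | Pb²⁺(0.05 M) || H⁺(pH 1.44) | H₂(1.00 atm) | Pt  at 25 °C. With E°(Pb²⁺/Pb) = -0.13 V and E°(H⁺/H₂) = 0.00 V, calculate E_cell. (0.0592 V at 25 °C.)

0.083 V

The hydrogen couple is the cathode, so E°_cell = 0.13 V; n = 2.
[H⁺] = 10^(−1.44) = 0.036 M, and Q = [Pb²⁺]·P(H₂) / [H⁺]^2 = 37.9.
E = E° − (0.0592/2) log Q = 0.13 − (0.0592/2)(1.579) = 0.083 V.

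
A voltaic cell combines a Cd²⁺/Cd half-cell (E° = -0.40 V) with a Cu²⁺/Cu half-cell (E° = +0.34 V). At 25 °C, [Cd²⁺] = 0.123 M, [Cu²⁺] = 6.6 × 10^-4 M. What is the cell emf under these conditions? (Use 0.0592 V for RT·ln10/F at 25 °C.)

0.673 V

The Cu²⁺/Cu couple has the higher reduction potential and acts as the cathode, so E°_cell = +0.34 − (-0.40) = 0.74 V.
Balancing electrons gives n = 2; the reaction quotient is Q = [Cd²⁺]/[Cu²⁺] = 186.
At 25 °C, E = E° − (0.0592/n) log Q = 0.74 − (0.0592/2)(2.270) = 0.740 − 0.067 = 0.673 V.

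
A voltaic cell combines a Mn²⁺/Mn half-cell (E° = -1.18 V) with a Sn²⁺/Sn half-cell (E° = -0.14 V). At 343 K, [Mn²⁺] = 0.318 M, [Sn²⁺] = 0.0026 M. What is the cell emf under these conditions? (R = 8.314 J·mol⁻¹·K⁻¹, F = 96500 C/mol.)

The Sn²⁺/Sn couple has the higher reduction potential and acts as the cathode, so E°_cell = -0.14 − (-1.18) = 1.04 V.
Balancing electrons gives n = 2; the reaction quotient is Q = [Mn²⁺]/[Sn²⁺] = 122.
E = E° − (RT/nF) ln Q = 1.04 − (8.314×343)/(2×96500) × (4.807) = 1.040 − 0.071 = 0.969 V.

0.969 V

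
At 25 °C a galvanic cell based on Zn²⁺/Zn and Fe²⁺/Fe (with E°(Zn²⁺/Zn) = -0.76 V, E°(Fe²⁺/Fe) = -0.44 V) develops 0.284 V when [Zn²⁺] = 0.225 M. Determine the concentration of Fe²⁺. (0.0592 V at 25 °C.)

From the Nernst equation, log Q = n(E° − E)/0.0592 = 2(0.32 − 0.284)/0.0592 = 1.216, so Q = 16.5.
With Q = [Zn²⁺]/[Fe²⁺] and the known concentrations, [Fe²⁺] in the denominator gives [Fe²⁺] = 0.014 M.

0.014 M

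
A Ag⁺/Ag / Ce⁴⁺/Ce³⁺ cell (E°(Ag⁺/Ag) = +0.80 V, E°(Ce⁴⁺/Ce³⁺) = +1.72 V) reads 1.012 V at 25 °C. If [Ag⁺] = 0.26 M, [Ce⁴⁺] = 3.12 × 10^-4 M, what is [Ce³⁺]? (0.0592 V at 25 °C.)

From the Nernst equation, log Q = n(E° − E)/0.0592 = 1(0.92 − 1.012)/0.0592 = -1.554, so Q = 0.0279.
With Q = [Ag⁺]·[Ce³⁺]/[Ce⁴⁺] and the known concentrations, [Ce³⁺] in the numerator gives [Ce³⁺] = 3.4 × 10^-5 M.

3.4 × 10^-5 M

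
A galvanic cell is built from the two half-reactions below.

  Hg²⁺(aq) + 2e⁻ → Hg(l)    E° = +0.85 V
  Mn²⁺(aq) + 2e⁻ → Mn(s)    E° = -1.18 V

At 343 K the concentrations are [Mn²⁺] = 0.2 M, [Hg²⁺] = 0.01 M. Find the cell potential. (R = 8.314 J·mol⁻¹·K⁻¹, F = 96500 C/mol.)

The Hg²⁺/Hg couple has the higher reduction potential and acts as the cathode, so E°_cell = +0.85 − (-1.18) = 2.03 V.
Balancing electrons gives n = 2; the reaction quotient is Q = [Mn²⁺]/[Hg²⁺] = 20.0.
E = E° − (RT/nF) ln Q = 2.03 − (8.314×343)/(2×96500) × (2.996) = 2.030 − 0.044 = 1.986 V.

1.99 V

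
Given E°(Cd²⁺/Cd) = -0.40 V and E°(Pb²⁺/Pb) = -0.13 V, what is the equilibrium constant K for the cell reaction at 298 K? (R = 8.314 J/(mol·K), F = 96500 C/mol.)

E°_cell = -0.13 − (-0.40) = 0.27 V, with n = 2 electrons transferred.
At equilibrium E = 0, so the Nernst equation gives ln K = nFE°/RT = (2)(96500)(0.27)/((8.314)(298)) = 21.03.
K = e^21.03 = 1.4 × 10^9.

1.4 × 10^9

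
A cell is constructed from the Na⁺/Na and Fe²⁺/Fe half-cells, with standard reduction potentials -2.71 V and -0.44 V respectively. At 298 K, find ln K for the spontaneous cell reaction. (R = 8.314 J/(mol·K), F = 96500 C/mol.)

E°_cell = -0.44 − (-2.71) = 2.27 V, with n = 2 electrons transferred.
At equilibrium E = 0, so the Nernst equation gives ln K = nFE°/RT = (2)(96500)(2.27)/((8.314)(298)) = 176.83.

ln K = 176.8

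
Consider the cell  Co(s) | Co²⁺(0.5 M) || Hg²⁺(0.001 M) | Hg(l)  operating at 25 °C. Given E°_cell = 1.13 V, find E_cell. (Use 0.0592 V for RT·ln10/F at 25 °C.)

Balancing electrons gives n = 2; the reaction quotient is Q = [Co²⁺]/[Hg²⁺] = 500.
At 25 °C, E = E° − (0.0592/n) log Q = 1.13 − (0.0592/2)(2.699) = 1.130 − 0.080 = 1.050 V.

1.05 V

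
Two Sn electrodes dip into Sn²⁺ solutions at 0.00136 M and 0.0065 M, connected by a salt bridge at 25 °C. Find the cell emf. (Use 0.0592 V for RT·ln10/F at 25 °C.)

0.020 V

Both half-cells are Sn²⁺/Sn, so E°_cell = 0. The concentrated side is the cathode; the cell reaction moves Sn²⁺ from high to low concentration with n = 2.
Q = [Sn²⁺]_dilute/[Sn²⁺]_conc = 0.00136/0.0065 = 0.209.
E = 0 − (0.0592/2) log Q = −(0.0592/2)(-0.679) = 0.0201 V.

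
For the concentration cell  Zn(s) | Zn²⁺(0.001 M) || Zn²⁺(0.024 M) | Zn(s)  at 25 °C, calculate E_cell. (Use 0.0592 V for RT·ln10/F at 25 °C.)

Both half-cells are Zn²⁺/Zn, so E°_cell = 0. The concentrated side is the cathode; the cell reaction moves Zn²⁺ from high to low concentration with n = 2.
Q = [Zn²⁺]_dilute/[Zn²⁺]_conc = 0.001/0.024 = 0.0417.
E = 0 − (0.0592/2) log Q = −(0.0592/2)(-1.380) = 0.0408 V.

0.041 V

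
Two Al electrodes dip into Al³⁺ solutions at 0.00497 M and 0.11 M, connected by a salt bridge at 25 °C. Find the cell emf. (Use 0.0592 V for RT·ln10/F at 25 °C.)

Both half-cells are Al³⁺/Al, so E°_cell = 0. The concentrated side is the cathode; the cell reaction moves Al³⁺ from high to low concentration with n = 3.
Q = [Al³⁺]_dilute/[Al³⁺]_conc = 0.00497/0.11 = 0.0452.
E = 0 − (0.0592/3) log Q = −(0.0592/3)(-1.345) = 0.0265 V.

0.027 V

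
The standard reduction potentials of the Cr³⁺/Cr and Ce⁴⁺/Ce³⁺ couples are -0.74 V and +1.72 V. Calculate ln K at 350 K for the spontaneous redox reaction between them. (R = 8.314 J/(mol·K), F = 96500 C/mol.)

E°_cell = +1.72 − (-0.74) = 2.46 V, with n = 3 electrons transferred.
At equilibrium E = 0, so the Nernst equation gives ln K = nFE°/RT = (3)(96500)(2.46)/((8.314)(350)) = 244.74.

ln K = 244.7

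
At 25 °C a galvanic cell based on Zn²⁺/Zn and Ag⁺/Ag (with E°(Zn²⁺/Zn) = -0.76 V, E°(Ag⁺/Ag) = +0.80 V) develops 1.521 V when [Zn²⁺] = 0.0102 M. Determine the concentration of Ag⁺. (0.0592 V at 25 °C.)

From the Nernst equation, log Q = n(E° − E)/0.0592 = 2(1.56 − 1.521)/0.0592 = 1.318, so Q = 20.8.
With Q = [Zn²⁺]/[Ag⁺]^2 and the known concentrations, [Ag⁺]^2 in the denominator gives [Ag⁺] = 0.022 M.

0.022 M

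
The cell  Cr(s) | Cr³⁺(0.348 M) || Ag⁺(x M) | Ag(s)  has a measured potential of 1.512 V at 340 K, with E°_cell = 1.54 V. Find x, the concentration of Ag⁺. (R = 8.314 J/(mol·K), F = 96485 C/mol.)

0.27 M

From the Nernst equation, ln Q = nF(E° − E)/RT = 3×96485×(1.54 − 1.512)/(8.314×340) = 2.867, so Q = 17.6.
With Q = [Cr³⁺]/[Ag⁺]^3 and the known concentrations, [Ag⁺]^3 in the denominator gives [Ag⁺] = 0.27 M.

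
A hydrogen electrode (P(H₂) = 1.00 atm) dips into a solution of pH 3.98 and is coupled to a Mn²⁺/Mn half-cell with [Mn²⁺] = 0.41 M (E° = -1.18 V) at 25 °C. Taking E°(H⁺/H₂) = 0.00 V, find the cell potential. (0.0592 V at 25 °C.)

0.96 V

The hydrogen couple is the cathode, so E°_cell = 1.18 V; n = 2.
[H⁺] = 10^(−3.98) = 1 × 10^-4 M, and Q = [Mn²⁺]·P(H₂) / [H⁺]^2 = 3.74 × 10^7.
E = E° − (0.0592/2) log Q = 1.18 − (0.0592/2)(7.573) = 0.956 V.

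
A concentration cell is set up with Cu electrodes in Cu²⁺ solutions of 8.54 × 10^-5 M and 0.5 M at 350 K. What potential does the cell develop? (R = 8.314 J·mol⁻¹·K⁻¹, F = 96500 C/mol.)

Both half-cells are Cu²⁺/Cu, so E°_cell = 0. The concentrated side is the cathode; the cell reaction moves Cu²⁺ from high to low concentration with n = 2.
Q = [Cu²⁺]_dilute/[Cu²⁺]_conc = 8.54 × 10^-5/0.5 = 1.71 × 10^-4.
E = 0 − (RT/nF) ln Q = −((8.314×350)/(2×96500))(-8.675) = 0.1308 V.

0.13 V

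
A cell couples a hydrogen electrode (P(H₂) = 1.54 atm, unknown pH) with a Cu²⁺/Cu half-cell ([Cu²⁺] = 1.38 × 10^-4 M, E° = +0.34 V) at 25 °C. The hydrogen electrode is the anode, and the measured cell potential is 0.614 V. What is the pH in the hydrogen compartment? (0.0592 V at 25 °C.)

pH = 6.46

E°_cell = 0.34 V and n = 2.
log Q = n(E° − E)/0.0592 = 2×(0.34 − 0.614)/0.0592 = -9.257.
With Q = [H⁺]^2 / ([Cu²⁺]·P(H₂)), solving for [H⁺] gives log[H⁺] = -6.465, so pH = 6.46.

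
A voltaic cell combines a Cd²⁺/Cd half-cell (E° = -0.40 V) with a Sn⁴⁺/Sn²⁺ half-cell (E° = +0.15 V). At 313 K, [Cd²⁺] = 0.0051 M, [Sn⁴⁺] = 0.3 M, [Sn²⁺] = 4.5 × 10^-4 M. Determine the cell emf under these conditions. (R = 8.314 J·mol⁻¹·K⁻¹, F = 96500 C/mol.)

The Sn⁴⁺/Sn²⁺ couple has the higher reduction potential and acts as the cathode, so E°_cell = +0.15 − (-0.40) = 0.55 V.
Balancing electrons gives n = 2; the reaction quotient is Q = [Cd²⁺]·[Sn²⁺]/[Sn⁴⁺] = 7.65 × 10^-6.
E = E° − (RT/nF) ln Q = 0.55 − (8.314×313)/(2×96500) × (-11.781) = 0.550 + 0.159 = 0.709 V.

0.709 V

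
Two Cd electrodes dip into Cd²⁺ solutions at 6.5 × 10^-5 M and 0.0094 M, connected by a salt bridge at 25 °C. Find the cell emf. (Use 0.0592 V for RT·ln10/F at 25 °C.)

0.064 V

Both half-cells are Cd²⁺/Cd, so E°_cell = 0. The concentrated side is the cathode; the cell reaction moves Cd²⁺ from high to low concentration with n = 2.
Q = [Cd²⁺]_dilute/[Cd²⁺]_conc = 6.5 × 10^-5/0.0094 = 0.00691.
E = 0 − (0.0592/2) log Q = −(0.0592/2)(-2.160) = 0.0639 V.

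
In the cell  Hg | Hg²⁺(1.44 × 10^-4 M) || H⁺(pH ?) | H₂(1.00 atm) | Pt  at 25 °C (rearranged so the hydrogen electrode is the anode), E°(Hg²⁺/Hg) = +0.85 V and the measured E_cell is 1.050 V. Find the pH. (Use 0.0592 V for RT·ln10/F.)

E°_cell = 0.85 V and n = 2.
log Q = n(E° − E)/0.0592 = 2×(0.85 − 1.050)/0.0592 = -6.757.
With Q = [H⁺]^2 / ([Hg²⁺]·P(H₂)), solving for [H⁺] gives log[H⁺] = -5.299, so pH = 5.30.

pH = 5.30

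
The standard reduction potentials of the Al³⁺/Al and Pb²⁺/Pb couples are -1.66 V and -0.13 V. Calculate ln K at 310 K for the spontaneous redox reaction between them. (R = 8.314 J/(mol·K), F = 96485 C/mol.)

ln K = 343.7

E°_cell = -0.13 − (-1.66) = 1.53 V, with n = 6 electrons transferred.
At equilibrium E = 0, so the Nernst equation gives ln K = nFE°/RT = (6)(96485)(1.53)/((8.314)(310)) = 343.66.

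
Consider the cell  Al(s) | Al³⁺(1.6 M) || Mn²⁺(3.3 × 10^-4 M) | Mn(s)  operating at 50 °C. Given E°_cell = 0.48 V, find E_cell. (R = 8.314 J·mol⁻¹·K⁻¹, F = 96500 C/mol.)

Balancing electrons gives n = 6; the reaction quotient is Q = [Al³⁺]^2/[Mn²⁺]^3 = 7.12 × 10^10.
E = E° − (RT/nF) ln Q = 0.48 − (8.314×323)/(6×96500) × (24.989) = 0.480 − 0.116 = 0.364 V.

0.364 V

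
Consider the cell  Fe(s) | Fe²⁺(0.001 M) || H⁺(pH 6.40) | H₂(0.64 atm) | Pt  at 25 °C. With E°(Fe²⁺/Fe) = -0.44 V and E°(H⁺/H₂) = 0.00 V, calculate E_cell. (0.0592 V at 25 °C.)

The hydrogen couple is the cathode, so E°_cell = 0.44 V; n = 2.
[H⁺] = 10^(−6.40) = 4 × 10^-7 M, and Q = [Fe²⁺]·P(H₂) / [H⁺]^2 = 4.04 × 10^9.
E = E° − (0.0592/2) log Q = 0.44 − (0.0592/2)(9.606) = 0.156 V.

0.16 V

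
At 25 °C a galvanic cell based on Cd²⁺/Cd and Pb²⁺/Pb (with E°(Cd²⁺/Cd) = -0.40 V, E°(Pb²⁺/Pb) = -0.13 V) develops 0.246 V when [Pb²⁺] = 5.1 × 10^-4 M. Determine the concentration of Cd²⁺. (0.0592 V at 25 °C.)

From the Nernst equation, log Q = n(E° − E)/0.0592 = 2(0.27 − 0.246)/0.0592 = 0.811, so Q = 6.47.
With Q = [Cd²⁺]/[Pb²⁺] and the known concentrations, [Cd²⁺] in the numerator gives [Cd²⁺] = 0.0033 M.

0.0033 M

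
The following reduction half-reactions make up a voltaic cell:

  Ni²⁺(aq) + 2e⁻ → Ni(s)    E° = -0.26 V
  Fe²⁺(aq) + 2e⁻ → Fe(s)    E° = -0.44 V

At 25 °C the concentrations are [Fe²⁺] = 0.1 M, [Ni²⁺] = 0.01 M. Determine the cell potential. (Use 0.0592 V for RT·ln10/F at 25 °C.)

0.150 V

The Ni²⁺/Ni couple has the higher reduction potential and acts as the cathode, so E°_cell = -0.26 − (-0.44) = 0.18 V.
Balancing electrons gives n = 2; the reaction quotient is Q = [Fe²⁺]/[Ni²⁺] = 10.0.
At 25 °C, E = E° − (0.0592/n) log Q = 0.18 − (0.0592/2)(1.000) = 0.180 − 0.030 = 0.150 V.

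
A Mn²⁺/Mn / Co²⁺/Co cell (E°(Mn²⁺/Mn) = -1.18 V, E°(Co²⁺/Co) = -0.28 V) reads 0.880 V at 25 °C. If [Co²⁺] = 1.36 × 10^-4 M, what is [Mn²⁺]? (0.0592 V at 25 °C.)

6.4 × 10^-4 M

From the Nernst equation, log Q = n(E° − E)/0.0592 = 2(0.90 − 0.880)/0.0592 = 0.676, so Q = 4.74.
With Q = [Mn²⁺]/[Co²⁺] and the known concentrations, [Mn²⁺] in the numerator gives [Mn²⁺] = 6.4 × 10^-4 M.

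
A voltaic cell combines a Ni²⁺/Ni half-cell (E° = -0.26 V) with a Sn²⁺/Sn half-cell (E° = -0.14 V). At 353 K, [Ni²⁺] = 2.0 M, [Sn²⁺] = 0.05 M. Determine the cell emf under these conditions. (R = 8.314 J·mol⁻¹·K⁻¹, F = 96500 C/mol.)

The Sn²⁺/Sn couple has the higher reduction potential and acts as the cathode, so E°_cell = -0.14 − (-0.26) = 0.12 V.
Balancing electrons gives n = 2; the reaction quotient is Q = [Ni²⁺]/[Sn²⁺] = 40.0.
E = E° − (RT/nF) ln Q = 0.12 − (8.314×353)/(2×96500) × (3.689) = 0.120 − 0.056 = 0.064 V.

0.064 V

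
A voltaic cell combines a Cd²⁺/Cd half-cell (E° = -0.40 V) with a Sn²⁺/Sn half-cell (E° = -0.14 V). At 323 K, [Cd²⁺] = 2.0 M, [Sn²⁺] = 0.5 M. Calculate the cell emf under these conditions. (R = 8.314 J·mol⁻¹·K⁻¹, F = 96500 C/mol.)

The Sn²⁺/Sn couple has the higher reduction potential and acts as the cathode, so E°_cell = -0.14 − (-0.40) = 0.26 V.
Balancing electrons gives n = 2; the reaction quotient is Q = [Cd²⁺]/[Sn²⁺] = 4.00.
E = E° − (RT/nF) ln Q = 0.26 − (8.314×323)/(2×96500) × (1.386) = 0.260 − 0.019 = 0.241 V.

0.241 V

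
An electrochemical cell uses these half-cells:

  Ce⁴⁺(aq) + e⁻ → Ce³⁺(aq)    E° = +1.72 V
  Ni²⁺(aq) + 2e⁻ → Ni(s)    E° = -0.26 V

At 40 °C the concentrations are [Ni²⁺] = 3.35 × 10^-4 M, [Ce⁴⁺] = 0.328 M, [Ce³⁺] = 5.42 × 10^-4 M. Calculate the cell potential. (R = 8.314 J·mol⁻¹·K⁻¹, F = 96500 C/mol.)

2.26 V

The Ce⁴⁺/Ce³⁺ couple has the higher reduction potential and acts as the cathode, so E°_cell = +1.72 − (-0.26) = 1.98 V.
Balancing electrons gives n = 2; the reaction quotient is Q = [Ni²⁺]·[Ce³⁺]^2/[Ce⁴⁺]^2 = 9.15 × 10^-10.
E = E° − (RT/nF) ln Q = 1.98 − (8.314×313)/(2×96500) × (-20.812) = 1.980 + 0.281 = 2.261 V.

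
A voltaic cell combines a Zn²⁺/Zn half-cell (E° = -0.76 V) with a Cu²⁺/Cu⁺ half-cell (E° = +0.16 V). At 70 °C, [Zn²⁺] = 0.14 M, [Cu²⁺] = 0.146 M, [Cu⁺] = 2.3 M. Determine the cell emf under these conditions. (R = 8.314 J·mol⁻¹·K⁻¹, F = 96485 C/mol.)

0.868 V

The Cu²⁺/Cu⁺ couple has the higher reduction potential and acts as the cathode, so E°_cell = +0.16 − (-0.76) = 0.92 V.
Balancing electrons gives n = 2; the reaction quotient is Q = [Zn²⁺]·[Cu⁺]^2/[Cu²⁺]^2 = 34.7.
E = E° − (RT/nF) ln Q = 0.92 − (8.314×343)/(2×96485) × (3.548) = 0.920 − 0.052 = 0.868 V.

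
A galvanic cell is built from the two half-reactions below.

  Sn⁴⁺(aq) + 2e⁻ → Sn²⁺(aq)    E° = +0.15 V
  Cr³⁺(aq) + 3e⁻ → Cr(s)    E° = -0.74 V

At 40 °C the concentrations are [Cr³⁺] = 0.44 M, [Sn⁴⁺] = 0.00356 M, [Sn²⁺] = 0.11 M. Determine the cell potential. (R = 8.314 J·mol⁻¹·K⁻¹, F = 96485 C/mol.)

The Sn⁴⁺/Sn²⁺ couple has the higher reduction potential and acts as the cathode, so E°_cell = +0.15 − (-0.74) = 0.89 V.
Balancing electrons gives n = 6; the reaction quotient is Q = [Cr³⁺]^2·[Sn²⁺]^3/[Sn⁴⁺]^3 = 5710.
E = E° − (RT/nF) ln Q = 0.89 − (8.314×313)/(6×96485) × (8.650) = 0.890 − 0.039 = 0.851 V.

0.851 V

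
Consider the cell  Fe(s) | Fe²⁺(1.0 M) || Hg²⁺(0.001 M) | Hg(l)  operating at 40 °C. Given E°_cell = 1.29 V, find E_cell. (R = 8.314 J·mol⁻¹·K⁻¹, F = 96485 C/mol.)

Balancing electrons gives n = 2; the reaction quotient is Q = [Fe²⁺]/[Hg²⁺] = 1000.
E = E° − (RT/nF) ln Q = 1.29 − (8.314×313)/(2×96485) × (6.908) = 1.290 − 0.093 = 1.197 V.

1.20 V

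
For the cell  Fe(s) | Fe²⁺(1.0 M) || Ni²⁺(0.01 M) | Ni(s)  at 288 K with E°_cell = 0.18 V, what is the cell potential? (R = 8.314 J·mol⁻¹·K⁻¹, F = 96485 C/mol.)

0.123 V

Balancing electrons gives n = 2; the reaction quotient is Q = [Fe²⁺]/[Ni²⁺] = 100.
E = E° − (RT/nF) ln Q = 0.18 − (8.314×288)/(2×96485) × (4.605) = 0.180 − 0.057 = 0.123 V.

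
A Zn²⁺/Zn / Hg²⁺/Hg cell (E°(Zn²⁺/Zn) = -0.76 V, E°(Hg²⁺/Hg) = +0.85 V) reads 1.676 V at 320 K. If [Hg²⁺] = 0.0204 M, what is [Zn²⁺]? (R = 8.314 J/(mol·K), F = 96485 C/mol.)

1.7 × 10^-4 M

From the Nernst equation, ln Q = nF(E° − E)/RT = 2×96485×(1.61 − 1.676)/(8.314×320) = -4.787, so Q = 0.00834.
With Q = [Zn²⁺]/[Hg²⁺] and the known concentrations, [Zn²⁺] in the numerator gives [Zn²⁺] = 1.7 × 10^-4 M.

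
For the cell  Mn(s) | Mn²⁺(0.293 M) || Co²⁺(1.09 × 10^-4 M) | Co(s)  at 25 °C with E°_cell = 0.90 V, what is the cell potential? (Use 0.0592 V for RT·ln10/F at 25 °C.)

0.799 V

Balancing electrons gives n = 2; the reaction quotient is Q = [Mn²⁺]/[Co²⁺] = 2690.
At 25 °C, E = E° − (0.0592/n) log Q = 0.90 − (0.0592/2)(3.429) = 0.900 − 0.101 = 0.799 V.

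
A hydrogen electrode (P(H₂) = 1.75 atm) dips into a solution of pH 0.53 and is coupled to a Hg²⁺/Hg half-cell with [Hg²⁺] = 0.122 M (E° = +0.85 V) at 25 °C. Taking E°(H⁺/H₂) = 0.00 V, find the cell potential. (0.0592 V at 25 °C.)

0.86 V

The Hg²⁺/Hg couple is the cathode, so E°_cell = 0.85 V; n = 2.
[H⁺] = 10^(−0.53) = 0.30 M, and Q = [H⁺]^2 / ([Hg²⁺]·P(H₂)) = 0.408.
E = E° − (0.0592/2) log Q = 0.85 − (0.0592/2)(-0.389) = 0.862 V.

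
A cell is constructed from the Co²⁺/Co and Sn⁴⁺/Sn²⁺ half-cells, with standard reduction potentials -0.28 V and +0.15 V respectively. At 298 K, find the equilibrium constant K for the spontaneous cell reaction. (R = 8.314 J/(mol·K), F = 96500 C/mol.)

E°_cell = +0.15 − (-0.28) = 0.43 V, with n = 2 electrons transferred.
At equilibrium E = 0, so the Nernst equation gives ln K = nFE°/RT = (2)(96500)(0.43)/((8.314)(298)) = 33.50.
K = e^33.50 = 3.5 × 10^14.

3.5 × 10^14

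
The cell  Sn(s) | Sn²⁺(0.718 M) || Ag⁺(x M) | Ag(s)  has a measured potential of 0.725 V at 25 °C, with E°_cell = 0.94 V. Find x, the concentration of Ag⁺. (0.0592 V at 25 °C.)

From the Nernst equation, log Q = n(E° − E)/0.0592 = 2(0.94 − 0.725)/0.0592 = 7.264, so Q = 1.83 × 10^7.
With Q = [Sn²⁺]/[Ag⁺]^2 and the known concentrations, [Ag⁺]^2 in the denominator gives [Ag⁺] = 2 × 10^-4 M.

2 × 10^-4 M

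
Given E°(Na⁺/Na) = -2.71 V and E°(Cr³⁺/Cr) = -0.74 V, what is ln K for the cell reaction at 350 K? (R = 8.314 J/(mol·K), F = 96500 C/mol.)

E°_cell = -0.74 − (-2.71) = 1.97 V, with n = 3 electrons transferred.
At equilibrium E = 0, so the Nernst equation gives ln K = nFE°/RT = (3)(96500)(1.97)/((8.314)(350)) = 195.99.

ln K = 196.0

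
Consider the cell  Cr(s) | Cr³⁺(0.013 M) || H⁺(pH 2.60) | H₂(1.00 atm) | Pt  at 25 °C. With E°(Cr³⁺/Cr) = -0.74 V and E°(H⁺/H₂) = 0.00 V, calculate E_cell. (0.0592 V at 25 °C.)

The hydrogen couple is the cathode, so E°_cell = 0.74 V; n = 6.
[H⁺] = 10^(−2.60) = 0.0025 M, and Q = [Cr³⁺]^2·P(H₂)^3 / [H⁺]^6 = 6.73 × 10^11.
E = E° − (0.0592/6) log Q = 0.74 − (0.0592/6)(11.828) = 0.623 V.

0.62 V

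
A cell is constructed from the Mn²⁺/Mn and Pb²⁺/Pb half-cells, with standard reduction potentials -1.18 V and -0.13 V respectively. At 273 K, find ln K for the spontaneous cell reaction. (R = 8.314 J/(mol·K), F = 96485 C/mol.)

E°_cell = -0.13 − (-1.18) = 1.05 V, with n = 2 electrons transferred.
At equilibrium E = 0, so the Nernst equation gives ln K = nFE°/RT = (2)(96485)(1.05)/((8.314)(273)) = 89.27.

ln K = 89.3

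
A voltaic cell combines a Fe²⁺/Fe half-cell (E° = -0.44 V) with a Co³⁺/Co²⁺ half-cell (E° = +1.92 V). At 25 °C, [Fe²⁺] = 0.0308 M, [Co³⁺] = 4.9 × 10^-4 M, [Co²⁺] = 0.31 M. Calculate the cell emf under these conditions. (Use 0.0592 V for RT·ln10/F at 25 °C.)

The Co³⁺/Co²⁺ couple has the higher reduction potential and acts as the cathode, so E°_cell = +1.92 − (-0.44) = 2.36 V.
Balancing electrons gives n = 2; the reaction quotient is Q = [Fe²⁺]·[Co²⁺]^2/[Co³⁺]^2 = 1.23 × 10^4.
At 25 °C, E = E° − (0.0592/n) log Q = 2.36 − (0.0592/2)(4.091) = 2.360 − 0.121 = 2.239 V.

2.24 V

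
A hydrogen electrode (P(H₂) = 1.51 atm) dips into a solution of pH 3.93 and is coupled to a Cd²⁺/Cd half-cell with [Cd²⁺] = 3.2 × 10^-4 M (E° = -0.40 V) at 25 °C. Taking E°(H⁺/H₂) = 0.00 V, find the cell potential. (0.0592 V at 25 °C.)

The hydrogen couple is the cathode, so E°_cell = 0.40 V; n = 2.
[H⁺] = 10^(−3.93) = 1.2 × 10^-4 M, and Q = [Cd²⁺]·P(H₂) / [H⁺]^2 = 3.5 × 10^4.
E = E° − (0.0592/2) log Q = 0.40 − (0.0592/2)(4.544) = 0.265 V.

0.27 V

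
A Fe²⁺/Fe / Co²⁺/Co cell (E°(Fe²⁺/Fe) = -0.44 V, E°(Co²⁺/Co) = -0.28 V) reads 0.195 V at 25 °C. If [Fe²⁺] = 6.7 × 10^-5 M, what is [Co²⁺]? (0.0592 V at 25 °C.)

0.001 M

From the Nernst equation, log Q = n(E° − E)/0.0592 = 2(0.16 − 0.195)/0.0592 = -1.182, so Q = 0.0657.
With Q = [Fe²⁺]/[Co²⁺] and the known concentrations, [Co²⁺] in the denominator gives [Co²⁺] = 0.001 M.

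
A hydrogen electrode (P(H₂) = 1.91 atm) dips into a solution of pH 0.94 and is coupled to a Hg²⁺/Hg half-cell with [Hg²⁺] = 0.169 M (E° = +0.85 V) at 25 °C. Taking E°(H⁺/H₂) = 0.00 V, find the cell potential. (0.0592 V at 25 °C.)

The Hg²⁺/Hg couple is the cathode, so E°_cell = 0.85 V; n = 2.
[H⁺] = 10^(−0.94) = 0.11 M, and Q = [H⁺]^2 / ([Hg²⁺]·P(H₂)) = 0.0408.
E = E° − (0.0592/2) log Q = 0.85 − (0.0592/2)(-1.389) = 0.891 V.

0.89 V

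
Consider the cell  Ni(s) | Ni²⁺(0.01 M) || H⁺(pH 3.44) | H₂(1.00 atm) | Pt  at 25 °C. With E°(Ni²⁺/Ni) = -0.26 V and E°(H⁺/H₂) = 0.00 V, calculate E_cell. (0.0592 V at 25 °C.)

0.12 V

The hydrogen couple is the cathode, so E°_cell = 0.26 V; n = 2.
[H⁺] = 10^(−3.44) = 3.6 × 10^-4 M, and Q = [Ni²⁺]·P(H₂) / [H⁺]^2 = 7.59 × 10^4.
E = E° − (0.0592/2) log Q = 0.26 − (0.0592/2)(4.880) = 0.116 V.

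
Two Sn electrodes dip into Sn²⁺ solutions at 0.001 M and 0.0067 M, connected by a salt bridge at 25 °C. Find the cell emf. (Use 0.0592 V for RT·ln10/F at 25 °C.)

Both half-cells are Sn²⁺/Sn, so E°_cell = 0. The concentrated side is the cathode; the cell reaction moves Sn²⁺ from high to low concentration with n = 2.
Q = [Sn²⁺]_dilute/[Sn²⁺]_conc = 0.001/0.0067 = 0.149.
E = 0 − (0.0592/2) log Q = −(0.0592/2)(-0.826) = 0.0244 V.

0.024 V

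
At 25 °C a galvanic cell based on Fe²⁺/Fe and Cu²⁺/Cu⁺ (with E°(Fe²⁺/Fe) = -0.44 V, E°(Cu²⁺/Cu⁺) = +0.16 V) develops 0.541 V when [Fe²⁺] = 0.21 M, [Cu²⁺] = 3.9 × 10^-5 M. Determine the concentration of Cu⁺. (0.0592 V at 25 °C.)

8.4 × 10^-4 M

From the Nernst equation, log Q = n(E° − E)/0.0592 = 2(0.60 − 0.541)/0.0592 = 1.993, so Q = 98.5.
With Q = [Fe²⁺]·[Cu⁺]^2/[Cu²⁺]^2 and the known concentrations, [Cu⁺]^2 in the numerator gives [Cu⁺] = 8.4 × 10^-4 M.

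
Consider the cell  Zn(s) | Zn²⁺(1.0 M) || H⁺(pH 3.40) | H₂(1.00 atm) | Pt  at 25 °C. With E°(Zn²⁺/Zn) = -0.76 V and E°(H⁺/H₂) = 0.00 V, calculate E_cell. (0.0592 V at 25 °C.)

0.56 V

The hydrogen couple is the cathode, so E°_cell = 0.76 V; n = 2.
[H⁺] = 10^(−3.40) = 4 × 10^-4 M, and Q = [Zn²⁺]·P(H₂) / [H⁺]^2 = 6.31 × 10^6.
E = E° − (0.0592/2) log Q = 0.76 − (0.0592/2)(6.800) = 0.559 V.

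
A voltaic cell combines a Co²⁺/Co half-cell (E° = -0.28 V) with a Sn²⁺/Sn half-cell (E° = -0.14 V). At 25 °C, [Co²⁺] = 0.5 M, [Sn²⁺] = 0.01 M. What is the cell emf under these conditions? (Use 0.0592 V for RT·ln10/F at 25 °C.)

0.090 V

The Sn²⁺/Sn couple has the higher reduction potential and acts as the cathode, so E°_cell = -0.14 − (-0.28) = 0.14 V.
Balancing electrons gives n = 2; the reaction quotient is Q = [Co²⁺]/[Sn²⁺] = 50.0.
At 25 °C, E = E° − (0.0592/n) log Q = 0.14 − (0.0592/2)(1.699) = 0.140 − 0.050 = 0.090 V.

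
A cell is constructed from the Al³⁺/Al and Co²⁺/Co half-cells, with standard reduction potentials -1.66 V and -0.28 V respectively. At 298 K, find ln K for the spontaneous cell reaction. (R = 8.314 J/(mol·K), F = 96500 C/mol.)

E°_cell = -0.28 − (-1.66) = 1.38 V, with n = 6 electrons transferred.
At equilibrium E = 0, so the Nernst equation gives ln K = nFE°/RT = (6)(96500)(1.38)/((8.314)(298)) = 322.50.

ln K = 322.5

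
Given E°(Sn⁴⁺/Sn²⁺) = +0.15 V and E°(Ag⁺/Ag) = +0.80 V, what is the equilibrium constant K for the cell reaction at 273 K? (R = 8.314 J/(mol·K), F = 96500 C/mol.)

1 × 10^24

E°_cell = +0.80 − (+0.15) = 0.65 V, with n = 2 electrons transferred.
At equilibrium E = 0, so the Nernst equation gives ln K = nFE°/RT = (2)(96500)(0.65)/((8.314)(273)) = 55.27.
K = e^55.27 = 1 × 10^24.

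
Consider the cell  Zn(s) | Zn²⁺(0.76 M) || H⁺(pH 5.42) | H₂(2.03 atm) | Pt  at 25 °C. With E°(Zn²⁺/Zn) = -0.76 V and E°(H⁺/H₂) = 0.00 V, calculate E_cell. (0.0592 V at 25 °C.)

The hydrogen couple is the cathode, so E°_cell = 0.76 V; n = 2.
[H⁺] = 10^(−5.42) = 3.8 × 10^-6 M, and Q = [Zn²⁺]·P(H₂) / [H⁺]^2 = 1.07 × 10^11.
E = E° − (0.0592/2) log Q = 0.76 − (0.0592/2)(11.028) = 0.434 V.

0.43 V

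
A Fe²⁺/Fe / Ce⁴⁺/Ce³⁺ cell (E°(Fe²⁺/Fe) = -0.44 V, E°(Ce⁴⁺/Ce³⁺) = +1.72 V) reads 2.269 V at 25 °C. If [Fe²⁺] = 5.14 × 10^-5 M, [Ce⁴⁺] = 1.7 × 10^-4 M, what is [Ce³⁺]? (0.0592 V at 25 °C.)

3.4 × 10^-4 M

From the Nernst equation, log Q = n(E° − E)/0.0592 = 2(2.16 − 2.269)/0.0592 = -3.682, so Q = 2.08 × 10^-4.
With Q = [Fe²⁺]·[Ce³⁺]^2/[Ce⁴⁺]^2 and the known concentrations, [Ce³⁺]^2 in the numerator gives [Ce³⁺] = 3.4 × 10^-4 M.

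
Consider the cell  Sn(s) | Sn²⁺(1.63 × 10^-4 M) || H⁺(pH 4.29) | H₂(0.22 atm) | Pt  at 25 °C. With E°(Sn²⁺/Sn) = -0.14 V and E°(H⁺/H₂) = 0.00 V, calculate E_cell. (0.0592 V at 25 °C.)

0.018 V

The hydrogen couple is the cathode, so E°_cell = 0.14 V; n = 2.
[H⁺] = 10^(−4.29) = 5.1 × 10^-5 M, and Q = [Sn²⁺]·P(H₂) / [H⁺]^2 = 1.36 × 10^4.
E = E° − (0.0592/2) log Q = 0.14 − (0.0592/2)(4.135) = 0.018 V.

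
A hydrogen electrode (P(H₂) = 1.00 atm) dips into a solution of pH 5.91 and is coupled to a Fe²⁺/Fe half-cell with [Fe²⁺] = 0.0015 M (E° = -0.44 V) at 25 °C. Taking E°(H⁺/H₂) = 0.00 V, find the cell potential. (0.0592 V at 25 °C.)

The hydrogen couple is the cathode, so E°_cell = 0.44 V; n = 2.
[H⁺] = 10^(−5.91) = 1.2 × 10^-6 M, and Q = [Fe²⁺]·P(H₂) / [H⁺]^2 = 9.91 × 10^8.
E = E° − (0.0592/2) log Q = 0.44 − (0.0592/2)(8.996) = 0.174 V.

0.17 V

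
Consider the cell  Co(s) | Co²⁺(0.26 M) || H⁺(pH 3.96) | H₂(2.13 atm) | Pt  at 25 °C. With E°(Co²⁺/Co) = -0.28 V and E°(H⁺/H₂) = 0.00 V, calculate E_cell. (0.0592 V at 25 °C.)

0.053 V

The hydrogen couple is the cathode, so E°_cell = 0.28 V; n = 2.
[H⁺] = 10^(−3.96) = 1.1 × 10^-4 M, and Q = [Co²⁺]·P(H₂) / [H⁺]^2 = 4.61 × 10^7.
E = E° − (0.0592/2) log Q = 0.28 − (0.0592/2)(7.663) = 0.053 V.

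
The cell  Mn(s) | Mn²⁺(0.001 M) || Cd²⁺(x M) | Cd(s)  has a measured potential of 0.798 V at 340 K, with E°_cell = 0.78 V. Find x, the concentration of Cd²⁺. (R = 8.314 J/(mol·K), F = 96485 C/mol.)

From the Nernst equation, ln Q = nF(E° − E)/RT = 2×96485×(0.78 − 0.798)/(8.314×340) = -1.229, so Q = 0.293.
With Q = [Mn²⁺]/[Cd²⁺] and the known concentrations, [Cd²⁺] in the denominator gives [Cd²⁺] = 0.0034 M.

0.0034 M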